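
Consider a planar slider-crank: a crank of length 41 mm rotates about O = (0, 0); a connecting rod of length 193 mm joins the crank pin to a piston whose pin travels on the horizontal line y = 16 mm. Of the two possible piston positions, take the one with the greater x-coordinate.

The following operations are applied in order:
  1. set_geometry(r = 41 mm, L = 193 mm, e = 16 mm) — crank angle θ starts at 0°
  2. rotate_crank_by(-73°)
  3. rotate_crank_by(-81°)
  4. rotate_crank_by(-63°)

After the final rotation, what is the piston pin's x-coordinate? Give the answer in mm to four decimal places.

set_geometry: r = 41 mm, L = 193 mm, e = 16 mm; θ ← 0°
rotate_crank_by(-73°): θ ← 0° -73° = -73°
rotate_crank_by(-81°): θ ← -73° -81° = -154°
rotate_crank_by(-63°): θ ← -154° -63° = -217°
crank pin P = (r cos θ, r sin θ) = (-32.744056, 24.674416)
h = r sin θ − e = 24.674416 − 16 = 8.674416
x = r cos θ + √(L² − h²) = -32.744056 + √(37249.0 − 75.2455) = -32.744056 + 192.804965 = 160.060909

160.0609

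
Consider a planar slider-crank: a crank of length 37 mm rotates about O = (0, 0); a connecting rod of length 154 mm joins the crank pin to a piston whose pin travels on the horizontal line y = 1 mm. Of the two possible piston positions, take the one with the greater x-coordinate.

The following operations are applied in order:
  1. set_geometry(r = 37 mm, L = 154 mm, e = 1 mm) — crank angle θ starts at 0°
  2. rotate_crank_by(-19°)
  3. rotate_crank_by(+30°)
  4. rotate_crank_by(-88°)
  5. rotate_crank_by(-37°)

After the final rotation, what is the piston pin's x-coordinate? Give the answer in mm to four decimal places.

134.9670

set_geometry: r = 37 mm, L = 154 mm, e = 1 mm; θ ← 0°
rotate_crank_by(-19°): θ ← 0° -19° = -19°
rotate_crank_by(+30°): θ ← -19° +30° = 11°
rotate_crank_by(-88°): θ ← 11° -88° = -77°
rotate_crank_by(-37°): θ ← -77° -37° = -114°
crank pin P = (r cos θ, r sin θ) = (-15.049256, -33.801182)
h = r sin θ − e = -33.801182 − 1 = -34.801182
x = r cos θ + √(L² − h²) = -15.049256 + √(23716.0 − 1211.1223) = -15.049256 + 150.016258 = 134.967002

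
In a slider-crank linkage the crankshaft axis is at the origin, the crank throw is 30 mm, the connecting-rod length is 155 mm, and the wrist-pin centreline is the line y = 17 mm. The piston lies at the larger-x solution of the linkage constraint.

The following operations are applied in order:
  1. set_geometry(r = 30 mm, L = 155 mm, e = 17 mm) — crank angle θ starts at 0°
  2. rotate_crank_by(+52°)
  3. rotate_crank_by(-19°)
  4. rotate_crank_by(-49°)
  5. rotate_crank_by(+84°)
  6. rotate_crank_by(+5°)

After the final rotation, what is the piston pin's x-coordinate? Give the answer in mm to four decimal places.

163.3298

set_geometry: r = 30 mm, L = 155 mm, e = 17 mm; θ ← 0°
rotate_crank_by(+52°): θ ← 0° +52° = 52°
rotate_crank_by(-19°): θ ← 52° -19° = 33°
rotate_crank_by(-49°): θ ← 33° -49° = -16°
rotate_crank_by(+84°): θ ← -16° +84° = 68°
rotate_crank_by(+5°): θ ← 68° +5° = 73°
crank pin P = (r cos θ, r sin θ) = (8.771151, 28.689143)
h = r sin θ − e = 28.689143 − 17 = 11.689143
x = r cos θ + √(L² − h²) = 8.771151 + √(24025.0 − 136.6361) = 8.771151 + 154.558610 = 163.329761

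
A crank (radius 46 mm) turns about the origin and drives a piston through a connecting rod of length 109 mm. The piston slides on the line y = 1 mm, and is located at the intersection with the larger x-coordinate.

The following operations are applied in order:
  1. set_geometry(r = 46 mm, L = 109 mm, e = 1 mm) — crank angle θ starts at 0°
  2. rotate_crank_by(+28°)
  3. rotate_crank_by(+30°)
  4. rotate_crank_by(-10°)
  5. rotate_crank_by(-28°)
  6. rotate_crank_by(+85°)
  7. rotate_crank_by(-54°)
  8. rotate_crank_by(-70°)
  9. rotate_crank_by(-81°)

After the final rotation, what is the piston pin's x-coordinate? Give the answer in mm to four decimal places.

set_geometry: r = 46 mm, L = 109 mm, e = 1 mm; θ ← 0°
rotate_crank_by(+28°): θ ← 0° +28° = 28°
rotate_crank_by(+30°): θ ← 28° +30° = 58°
rotate_crank_by(-10°): θ ← 58° -10° = 48°
rotate_crank_by(-28°): θ ← 48° -28° = 20°
rotate_crank_by(+85°): θ ← 20° +85° = 105°
rotate_crank_by(-54°): θ ← 105° -54° = 51°
rotate_crank_by(-70°): θ ← 51° -70° = -19°
rotate_crank_by(-81°): θ ← -19° -81° = -100°
crank pin P = (r cos θ, r sin θ) = (-7.987816, -45.301157)
h = r sin θ − e = -45.301157 − 1 = -46.301157
x = r cos θ + √(L² − h²) = -7.987816 + √(11881.0 − 2143.7971) = -7.987816 + 98.677266 = 90.689450

90.6895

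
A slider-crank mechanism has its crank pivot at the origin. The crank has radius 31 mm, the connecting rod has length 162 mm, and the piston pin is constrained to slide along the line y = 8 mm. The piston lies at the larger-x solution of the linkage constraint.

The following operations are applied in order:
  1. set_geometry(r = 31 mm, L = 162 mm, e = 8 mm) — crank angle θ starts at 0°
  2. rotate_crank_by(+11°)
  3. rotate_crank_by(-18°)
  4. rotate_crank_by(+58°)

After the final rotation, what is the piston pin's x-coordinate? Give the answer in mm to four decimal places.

set_geometry: r = 31 mm, L = 162 mm, e = 8 mm; θ ← 0°
rotate_crank_by(+11°): θ ← 0° +11° = 11°
rotate_crank_by(-18°): θ ← 11° -18° = -7°
rotate_crank_by(+58°): θ ← -7° +58° = 51°
crank pin P = (r cos θ, r sin θ) = (19.508932, 24.091525)
h = r sin θ − e = 24.091525 − 8 = 16.091525
x = r cos θ + √(L² − h²) = 19.508932 + √(26244.0 − 258.9372) = 19.508932 + 161.198830 = 180.707762

180.7078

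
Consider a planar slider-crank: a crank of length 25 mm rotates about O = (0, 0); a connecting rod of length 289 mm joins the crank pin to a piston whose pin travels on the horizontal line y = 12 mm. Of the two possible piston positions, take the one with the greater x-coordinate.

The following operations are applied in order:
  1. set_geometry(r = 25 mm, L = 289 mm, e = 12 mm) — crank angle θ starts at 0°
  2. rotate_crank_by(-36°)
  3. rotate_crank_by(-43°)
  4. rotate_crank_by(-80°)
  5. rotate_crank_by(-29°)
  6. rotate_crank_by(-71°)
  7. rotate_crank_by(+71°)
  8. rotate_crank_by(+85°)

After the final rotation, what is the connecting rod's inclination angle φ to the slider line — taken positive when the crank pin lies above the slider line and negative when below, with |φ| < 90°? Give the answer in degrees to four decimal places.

set_geometry: r = 25 mm, L = 289 mm, e = 12 mm; θ ← 0°
rotate_crank_by(-36°): θ ← 0° -36° = -36°
rotate_crank_by(-43°): θ ← -36° -43° = -79°
rotate_crank_by(-80°): θ ← -79° -80° = -159°
rotate_crank_by(-29°): θ ← -159° -29° = -188°
rotate_crank_by(-71°): θ ← -188° -71° = -259°
rotate_crank_by(+71°): θ ← -259° +71° = -188°
rotate_crank_by(+85°): θ ← -188° +85° = -103°
crank pin P = (r cos θ, r sin θ) = (-5.623776, -24.359252)
h = r sin θ − e = -24.359252 − 12 = -36.359252
sin φ = h / L = -36.359252 / 289 = -0.12581056
φ = arcsin(-0.12581056) = -7.227567°

-7.2276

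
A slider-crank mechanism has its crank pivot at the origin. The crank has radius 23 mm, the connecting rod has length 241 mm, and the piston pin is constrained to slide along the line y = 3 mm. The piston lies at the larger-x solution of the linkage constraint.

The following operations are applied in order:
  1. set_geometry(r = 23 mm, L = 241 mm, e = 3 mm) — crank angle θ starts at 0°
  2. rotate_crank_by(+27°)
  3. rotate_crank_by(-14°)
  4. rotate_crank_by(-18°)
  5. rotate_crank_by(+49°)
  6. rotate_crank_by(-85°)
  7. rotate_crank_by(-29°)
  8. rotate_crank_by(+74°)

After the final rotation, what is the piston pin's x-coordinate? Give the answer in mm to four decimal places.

set_geometry: r = 23 mm, L = 241 mm, e = 3 mm; θ ← 0°
rotate_crank_by(+27°): θ ← 0° +27° = 27°
rotate_crank_by(-14°): θ ← 27° -14° = 13°
rotate_crank_by(-18°): θ ← 13° -18° = -5°
rotate_crank_by(+49°): θ ← -5° +49° = 44°
rotate_crank_by(-85°): θ ← 44° -85° = -41°
rotate_crank_by(-29°): θ ← -41° -29° = -70°
rotate_crank_by(+74°): θ ← -70° +74° = 4°
crank pin P = (r cos θ, r sin θ) = (22.943973, 1.604399)
h = r sin θ − e = 1.604399 − 3 = -1.395601
x = r cos θ + √(L² − h²) = 22.943973 + √(58081.0 − 1.9477) = 22.943973 + 240.995959 = 263.939932

263.9399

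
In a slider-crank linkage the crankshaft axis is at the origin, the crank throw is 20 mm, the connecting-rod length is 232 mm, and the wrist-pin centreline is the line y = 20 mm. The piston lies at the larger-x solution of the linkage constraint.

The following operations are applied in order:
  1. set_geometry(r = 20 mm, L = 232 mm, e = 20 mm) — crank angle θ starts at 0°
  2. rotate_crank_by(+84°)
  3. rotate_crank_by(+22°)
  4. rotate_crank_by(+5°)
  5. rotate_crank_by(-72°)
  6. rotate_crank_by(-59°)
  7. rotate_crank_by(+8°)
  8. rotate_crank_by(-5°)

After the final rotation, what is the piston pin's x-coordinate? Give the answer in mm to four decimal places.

249.6818

set_geometry: r = 20 mm, L = 232 mm, e = 20 mm; θ ← 0°
rotate_crank_by(+84°): θ ← 0° +84° = 84°
rotate_crank_by(+22°): θ ← 84° +22° = 106°
rotate_crank_by(+5°): θ ← 106° +5° = 111°
rotate_crank_by(-72°): θ ← 111° -72° = 39°
rotate_crank_by(-59°): θ ← 39° -59° = -20°
rotate_crank_by(+8°): θ ← -20° +8° = -12°
rotate_crank_by(-5°): θ ← -12° -5° = -17°
crank pin P = (r cos θ, r sin θ) = (19.126095, -5.847434)
h = r sin θ − e = -5.847434 − 20 = -25.847434
x = r cos θ + √(L² − h²) = 19.126095 + √(53824.0 − 668.0898) = 19.126095 + 230.555655 = 249.681750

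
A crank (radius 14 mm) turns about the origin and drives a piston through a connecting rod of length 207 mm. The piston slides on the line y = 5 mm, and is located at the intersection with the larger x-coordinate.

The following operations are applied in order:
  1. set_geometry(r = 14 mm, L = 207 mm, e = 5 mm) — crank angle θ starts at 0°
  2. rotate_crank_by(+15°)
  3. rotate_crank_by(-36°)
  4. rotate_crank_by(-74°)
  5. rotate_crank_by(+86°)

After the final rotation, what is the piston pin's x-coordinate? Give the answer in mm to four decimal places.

set_geometry: r = 14 mm, L = 207 mm, e = 5 mm; θ ← 0°
rotate_crank_by(+15°): θ ← 0° +15° = 15°
rotate_crank_by(-36°): θ ← 15° -36° = -21°
rotate_crank_by(-74°): θ ← -21° -74° = -95°
rotate_crank_by(+86°): θ ← -95° +86° = -9°
crank pin P = (r cos θ, r sin θ) = (13.827637, -2.190083)
h = r sin θ − e = -2.190083 − 5 = -7.190083
x = r cos θ + √(L² − h²) = 13.827637 + √(42849.0 − 51.6973) = 13.827637 + 206.875090 = 220.702726

220.7027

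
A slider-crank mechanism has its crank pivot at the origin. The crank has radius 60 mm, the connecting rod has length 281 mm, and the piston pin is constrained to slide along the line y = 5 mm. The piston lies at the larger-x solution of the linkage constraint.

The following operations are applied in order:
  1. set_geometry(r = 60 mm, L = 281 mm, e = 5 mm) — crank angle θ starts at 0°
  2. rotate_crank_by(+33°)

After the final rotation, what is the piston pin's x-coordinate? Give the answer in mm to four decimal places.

set_geometry: r = 60 mm, L = 281 mm, e = 5 mm; θ ← 0°
rotate_crank_by(+33°): θ ← 0° +33° = 33°
crank pin P = (r cos θ, r sin θ) = (50.320234, 32.678342)
h = r sin θ − e = 32.678342 − 5 = 27.678342
x = r cos θ + √(L² − h²) = 50.320234 + √(78961.0 − 766.0906) = 50.320234 + 279.633527 = 329.953761

329.9538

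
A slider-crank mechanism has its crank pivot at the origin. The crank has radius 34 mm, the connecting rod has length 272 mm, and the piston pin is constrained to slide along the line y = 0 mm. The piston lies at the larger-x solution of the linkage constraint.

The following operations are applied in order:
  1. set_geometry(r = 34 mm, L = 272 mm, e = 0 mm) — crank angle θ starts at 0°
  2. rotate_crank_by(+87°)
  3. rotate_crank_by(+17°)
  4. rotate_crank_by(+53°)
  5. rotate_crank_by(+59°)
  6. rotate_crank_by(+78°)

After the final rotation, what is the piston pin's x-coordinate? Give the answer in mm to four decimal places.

set_geometry: r = 34 mm, L = 272 mm, e = 0 mm; θ ← 0°
rotate_crank_by(+87°): θ ← 0° +87° = 87°
rotate_crank_by(+17°): θ ← 87° +17° = 104°
rotate_crank_by(+53°): θ ← 104° +53° = 157°
rotate_crank_by(+59°): θ ← 157° +59° = 216°
rotate_crank_by(+78°): θ ← 216° +78° = 294°
crank pin P = (r cos θ, r sin θ) = (13.829046, -31.060546)
h = r sin θ − e = -31.060546 − 0 = -31.060546
x = r cos θ + √(L² − h²) = 13.829046 + √(73984.0 − 964.7575) = 13.829046 + 270.220729 = 284.049775

284.0498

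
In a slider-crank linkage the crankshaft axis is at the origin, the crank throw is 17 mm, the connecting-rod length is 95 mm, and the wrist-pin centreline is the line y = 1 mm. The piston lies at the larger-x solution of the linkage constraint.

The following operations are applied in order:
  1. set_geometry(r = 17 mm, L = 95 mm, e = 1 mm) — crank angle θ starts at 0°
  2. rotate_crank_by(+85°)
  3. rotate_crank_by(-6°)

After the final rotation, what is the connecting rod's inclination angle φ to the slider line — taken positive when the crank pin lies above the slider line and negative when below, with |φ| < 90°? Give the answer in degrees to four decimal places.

set_geometry: r = 17 mm, L = 95 mm, e = 1 mm; θ ← 0°
rotate_crank_by(+85°): θ ← 0° +85° = 85°
rotate_crank_by(-6°): θ ← 85° -6° = 79°
crank pin P = (r cos θ, r sin θ) = (3.243753, 16.687662)
h = r sin θ − e = 16.687662 − 1 = 15.687662
sin φ = h / L = 15.687662 / 95 = 0.16513329
φ = arcsin(0.16513329) = 9.504977°

9.5050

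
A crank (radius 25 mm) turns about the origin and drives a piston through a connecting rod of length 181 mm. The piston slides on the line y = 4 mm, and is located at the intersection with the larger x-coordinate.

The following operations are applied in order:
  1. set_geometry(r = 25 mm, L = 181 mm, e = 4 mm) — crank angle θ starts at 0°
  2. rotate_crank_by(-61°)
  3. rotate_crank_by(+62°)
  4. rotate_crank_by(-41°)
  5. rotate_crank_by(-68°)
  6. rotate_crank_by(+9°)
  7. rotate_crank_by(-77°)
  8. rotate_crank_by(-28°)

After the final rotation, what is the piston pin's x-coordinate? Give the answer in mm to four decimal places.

158.0562

set_geometry: r = 25 mm, L = 181 mm, e = 4 mm; θ ← 0°
rotate_crank_by(-61°): θ ← 0° -61° = -61°
rotate_crank_by(+62°): θ ← -61° +62° = 1°
rotate_crank_by(-41°): θ ← 1° -41° = -40°
rotate_crank_by(-68°): θ ← -40° -68° = -108°
rotate_crank_by(+9°): θ ← -108° +9° = -99°
rotate_crank_by(-77°): θ ← -99° -77° = -176°
rotate_crank_by(-28°): θ ← -176° -28° = -204°
crank pin P = (r cos θ, r sin θ) = (-22.838636, 10.168416)
h = r sin θ − e = 10.168416 − 4 = 6.168416
x = r cos θ + √(L² − h²) = -22.838636 + √(32761.0 − 38.0494) = -22.838636 + 180.894861 = 158.056224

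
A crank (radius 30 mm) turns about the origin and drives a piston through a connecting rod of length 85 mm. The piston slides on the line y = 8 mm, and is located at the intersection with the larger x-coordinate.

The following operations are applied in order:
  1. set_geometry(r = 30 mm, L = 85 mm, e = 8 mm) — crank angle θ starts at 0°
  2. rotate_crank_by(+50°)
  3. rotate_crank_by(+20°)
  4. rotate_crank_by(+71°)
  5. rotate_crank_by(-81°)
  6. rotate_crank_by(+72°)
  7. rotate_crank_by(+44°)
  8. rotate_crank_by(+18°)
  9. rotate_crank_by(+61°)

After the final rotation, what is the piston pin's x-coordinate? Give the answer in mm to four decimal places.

set_geometry: r = 30 mm, L = 85 mm, e = 8 mm; θ ← 0°
rotate_crank_by(+50°): θ ← 0° +50° = 50°
rotate_crank_by(+20°): θ ← 50° +20° = 70°
rotate_crank_by(+71°): θ ← 70° +71° = 141°
rotate_crank_by(-81°): θ ← 141° -81° = 60°
rotate_crank_by(+72°): θ ← 60° +72° = 132°
rotate_crank_by(+44°): θ ← 132° +44° = 176°
rotate_crank_by(+18°): θ ← 176° +18° = 194°
rotate_crank_by(+61°): θ ← 194° +61° = 255°
crank pin P = (r cos θ, r sin θ) = (-7.764571, -28.977775)
h = r sin θ − e = -28.977775 − 8 = -36.977775
x = r cos θ + √(L² − h²) = -7.764571 + √(7225.0 − 1367.3558) = -7.764571 + 76.535248 = 68.770677

68.7707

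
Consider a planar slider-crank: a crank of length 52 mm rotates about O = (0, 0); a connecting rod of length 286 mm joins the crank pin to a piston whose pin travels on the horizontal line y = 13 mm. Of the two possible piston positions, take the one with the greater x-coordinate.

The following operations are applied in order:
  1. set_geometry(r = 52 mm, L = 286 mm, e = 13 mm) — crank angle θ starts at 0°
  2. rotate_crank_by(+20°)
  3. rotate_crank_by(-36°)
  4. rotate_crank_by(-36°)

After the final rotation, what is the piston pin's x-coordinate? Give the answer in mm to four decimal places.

set_geometry: r = 52 mm, L = 286 mm, e = 13 mm; θ ← 0°
rotate_crank_by(+20°): θ ← 0° +20° = 20°
rotate_crank_by(-36°): θ ← 20° -36° = -16°
rotate_crank_by(-36°): θ ← -16° -36° = -52°
crank pin P = (r cos θ, r sin θ) = (32.014397, -40.976559)
h = r sin θ − e = -40.976559 − 13 = -53.976559
x = r cos θ + √(L² − h²) = 32.014397 + √(81796.0 − 2913.4689) = 32.014397 + 280.860341 = 312.874738

312.8747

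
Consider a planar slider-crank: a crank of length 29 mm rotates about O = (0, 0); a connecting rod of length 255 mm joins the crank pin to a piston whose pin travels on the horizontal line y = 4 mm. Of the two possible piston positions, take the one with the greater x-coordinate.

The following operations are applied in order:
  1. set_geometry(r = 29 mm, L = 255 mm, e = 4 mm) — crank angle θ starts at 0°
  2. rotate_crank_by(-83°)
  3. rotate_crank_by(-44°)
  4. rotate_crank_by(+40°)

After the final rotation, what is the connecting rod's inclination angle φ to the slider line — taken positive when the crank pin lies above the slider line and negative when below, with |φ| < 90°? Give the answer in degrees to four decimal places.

-7.4266

set_geometry: r = 29 mm, L = 255 mm, e = 4 mm; θ ← 0°
rotate_crank_by(-83°): θ ← 0° -83° = -83°
rotate_crank_by(-44°): θ ← -83° -44° = -127°
rotate_crank_by(+40°): θ ← -127° +40° = -87°
crank pin P = (r cos θ, r sin θ) = (1.517743, -28.960257)
h = r sin θ − e = -28.960257 − 4 = -32.960257
sin φ = h / L = -32.960257 / 255 = -0.12925591
φ = arcsin(-0.12925591) = -7.426596°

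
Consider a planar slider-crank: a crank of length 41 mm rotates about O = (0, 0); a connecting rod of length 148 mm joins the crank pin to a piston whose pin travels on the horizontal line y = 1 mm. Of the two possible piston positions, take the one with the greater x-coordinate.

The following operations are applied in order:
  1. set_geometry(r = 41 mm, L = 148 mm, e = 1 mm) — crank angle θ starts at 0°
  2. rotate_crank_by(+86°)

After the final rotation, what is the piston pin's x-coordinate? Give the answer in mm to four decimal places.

145.3801

set_geometry: r = 41 mm, L = 148 mm, e = 1 mm; θ ← 0°
rotate_crank_by(+86°): θ ← 0° +86° = 86°
crank pin P = (r cos θ, r sin θ) = (2.860015, 40.900126)
h = r sin θ − e = 40.900126 − 1 = 39.900126
x = r cos θ + √(L² − h²) = 2.860015 + √(21904.0 − 1592.0201) = 2.860015 + 142.520104 = 145.380119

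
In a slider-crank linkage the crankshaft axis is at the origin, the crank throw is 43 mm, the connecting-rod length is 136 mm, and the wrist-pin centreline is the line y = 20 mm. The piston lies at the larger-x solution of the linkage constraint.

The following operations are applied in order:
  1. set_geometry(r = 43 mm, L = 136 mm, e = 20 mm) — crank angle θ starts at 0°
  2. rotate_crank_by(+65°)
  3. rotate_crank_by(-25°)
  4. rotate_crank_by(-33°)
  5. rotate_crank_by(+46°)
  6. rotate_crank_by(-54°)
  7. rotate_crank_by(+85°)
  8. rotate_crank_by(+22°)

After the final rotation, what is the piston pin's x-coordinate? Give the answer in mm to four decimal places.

122.4638

set_geometry: r = 43 mm, L = 136 mm, e = 20 mm; θ ← 0°
rotate_crank_by(+65°): θ ← 0° +65° = 65°
rotate_crank_by(-25°): θ ← 65° -25° = 40°
rotate_crank_by(-33°): θ ← 40° -33° = 7°
rotate_crank_by(+46°): θ ← 7° +46° = 53°
rotate_crank_by(-54°): θ ← 53° -54° = -1°
rotate_crank_by(+85°): θ ← -1° +85° = 84°
rotate_crank_by(+22°): θ ← 84° +22° = 106°
crank pin P = (r cos θ, r sin θ) = (-11.852406, 41.334253)
h = r sin θ − e = 41.334253 − 20 = 21.334253
x = r cos θ + √(L² − h²) = -11.852406 + √(18496.0 − 455.1503) = -11.852406 + 134.316230 = 122.463824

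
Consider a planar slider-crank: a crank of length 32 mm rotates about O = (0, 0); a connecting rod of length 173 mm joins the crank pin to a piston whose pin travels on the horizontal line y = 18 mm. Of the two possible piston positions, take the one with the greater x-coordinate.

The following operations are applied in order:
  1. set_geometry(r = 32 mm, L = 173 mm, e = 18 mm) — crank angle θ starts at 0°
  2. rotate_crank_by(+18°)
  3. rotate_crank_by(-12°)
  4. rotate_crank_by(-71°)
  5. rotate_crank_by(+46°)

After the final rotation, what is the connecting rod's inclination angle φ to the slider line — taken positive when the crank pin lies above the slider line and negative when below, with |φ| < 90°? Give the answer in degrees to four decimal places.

-9.4547

set_geometry: r = 32 mm, L = 173 mm, e = 18 mm; θ ← 0°
rotate_crank_by(+18°): θ ← 0° +18° = 18°
rotate_crank_by(-12°): θ ← 18° -12° = 6°
rotate_crank_by(-71°): θ ← 6° -71° = -65°
rotate_crank_by(+46°): θ ← -65° +46° = -19°
crank pin P = (r cos θ, r sin θ) = (30.256594, -10.418181)
h = r sin θ − e = -10.418181 − 18 = -28.418181
sin φ = h / L = -28.418181 / 173 = -0.16426694
φ = arcsin(-0.16426694) = -9.454652°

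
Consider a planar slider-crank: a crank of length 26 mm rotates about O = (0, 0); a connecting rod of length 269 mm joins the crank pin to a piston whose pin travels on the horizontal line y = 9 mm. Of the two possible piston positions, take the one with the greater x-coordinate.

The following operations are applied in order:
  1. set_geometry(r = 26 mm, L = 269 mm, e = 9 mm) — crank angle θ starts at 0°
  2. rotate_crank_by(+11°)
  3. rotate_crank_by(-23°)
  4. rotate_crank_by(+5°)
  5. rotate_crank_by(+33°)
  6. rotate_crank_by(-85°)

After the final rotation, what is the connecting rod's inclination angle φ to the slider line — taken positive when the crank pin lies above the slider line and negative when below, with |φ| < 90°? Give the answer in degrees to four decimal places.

set_geometry: r = 26 mm, L = 269 mm, e = 9 mm; θ ← 0°
rotate_crank_by(+11°): θ ← 0° +11° = 11°
rotate_crank_by(-23°): θ ← 11° -23° = -12°
rotate_crank_by(+5°): θ ← -12° +5° = -7°
rotate_crank_by(+33°): θ ← -7° +33° = 26°
rotate_crank_by(-85°): θ ← 26° -85° = -59°
crank pin P = (r cos θ, r sin θ) = (13.390990, -22.286350)
h = r sin θ − e = -22.286350 − 9 = -31.286350
sin φ = h / L = -31.286350 / 269 = -0.11630613
φ = arcsin(-0.11630613) = -6.678967°

-6.6790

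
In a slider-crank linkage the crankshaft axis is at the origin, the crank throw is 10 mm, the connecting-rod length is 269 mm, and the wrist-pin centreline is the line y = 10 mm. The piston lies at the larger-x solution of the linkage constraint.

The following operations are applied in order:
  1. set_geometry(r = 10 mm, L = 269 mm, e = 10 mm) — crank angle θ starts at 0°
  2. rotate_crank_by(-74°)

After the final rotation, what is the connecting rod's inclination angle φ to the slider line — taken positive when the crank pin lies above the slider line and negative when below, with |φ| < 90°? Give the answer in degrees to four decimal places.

set_geometry: r = 10 mm, L = 269 mm, e = 10 mm; θ ← 0°
rotate_crank_by(-74°): θ ← 0° -74° = -74°
crank pin P = (r cos θ, r sin θ) = (2.756374, -9.612617)
h = r sin θ − e = -9.612617 − 10 = -19.612617
sin φ = h / L = -19.612617 / 269 = -0.07290936
φ = arcsin(-0.07290936) = -4.181108°

-4.1811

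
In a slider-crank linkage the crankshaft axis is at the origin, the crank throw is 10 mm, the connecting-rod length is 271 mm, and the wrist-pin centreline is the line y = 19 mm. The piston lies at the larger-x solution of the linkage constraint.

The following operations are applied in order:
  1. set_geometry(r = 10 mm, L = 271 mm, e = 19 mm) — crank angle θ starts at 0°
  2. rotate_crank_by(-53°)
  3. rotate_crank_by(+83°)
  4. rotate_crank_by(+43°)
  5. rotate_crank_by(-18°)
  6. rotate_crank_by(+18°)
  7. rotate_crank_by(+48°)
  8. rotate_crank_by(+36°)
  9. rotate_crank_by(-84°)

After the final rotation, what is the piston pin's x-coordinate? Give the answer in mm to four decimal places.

set_geometry: r = 10 mm, L = 271 mm, e = 19 mm; θ ← 0°
rotate_crank_by(-53°): θ ← 0° -53° = -53°
rotate_crank_by(+83°): θ ← -53° +83° = 30°
rotate_crank_by(+43°): θ ← 30° +43° = 73°
rotate_crank_by(-18°): θ ← 73° -18° = 55°
rotate_crank_by(+18°): θ ← 55° +18° = 73°
rotate_crank_by(+48°): θ ← 73° +48° = 121°
rotate_crank_by(+36°): θ ← 121° +36° = 157°
rotate_crank_by(-84°): θ ← 157° -84° = 73°
crank pin P = (r cos θ, r sin θ) = (2.923717, 9.563048)
h = r sin θ − e = 9.563048 − 19 = -9.436952
x = r cos θ + √(L² − h²) = 2.923717 + √(73441.0 − 89.0561) = 2.923717 + 270.835640 = 273.759357

273.7594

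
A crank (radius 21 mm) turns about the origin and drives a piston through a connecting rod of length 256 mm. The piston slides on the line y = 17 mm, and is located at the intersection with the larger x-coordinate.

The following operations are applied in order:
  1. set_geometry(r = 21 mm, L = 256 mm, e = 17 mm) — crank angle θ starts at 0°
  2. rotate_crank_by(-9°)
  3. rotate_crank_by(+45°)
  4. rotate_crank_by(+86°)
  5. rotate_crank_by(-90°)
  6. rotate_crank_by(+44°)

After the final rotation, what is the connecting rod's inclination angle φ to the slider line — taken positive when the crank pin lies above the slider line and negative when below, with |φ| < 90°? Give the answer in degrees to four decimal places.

set_geometry: r = 21 mm, L = 256 mm, e = 17 mm; θ ← 0°
rotate_crank_by(-9°): θ ← 0° -9° = -9°
rotate_crank_by(+45°): θ ← -9° +45° = 36°
rotate_crank_by(+86°): θ ← 36° +86° = 122°
rotate_crank_by(-90°): θ ← 122° -90° = 32°
rotate_crank_by(+44°): θ ← 32° +44° = 76°
crank pin P = (r cos θ, r sin θ) = (5.080360, 20.376210)
h = r sin θ − e = 20.376210 − 17 = 3.376210
sin φ = h / L = 3.376210 / 256 = 0.01318832
φ = arcsin(0.01318832) = 0.755657°

0.7557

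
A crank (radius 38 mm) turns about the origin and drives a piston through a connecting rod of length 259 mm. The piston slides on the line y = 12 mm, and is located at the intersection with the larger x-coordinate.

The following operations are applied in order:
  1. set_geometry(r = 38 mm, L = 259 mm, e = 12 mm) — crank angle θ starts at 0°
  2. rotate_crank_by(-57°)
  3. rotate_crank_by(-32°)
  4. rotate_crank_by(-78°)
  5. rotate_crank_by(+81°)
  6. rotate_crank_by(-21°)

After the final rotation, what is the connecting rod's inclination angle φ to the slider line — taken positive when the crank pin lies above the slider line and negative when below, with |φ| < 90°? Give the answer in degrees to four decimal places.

set_geometry: r = 38 mm, L = 259 mm, e = 12 mm; θ ← 0°
rotate_crank_by(-57°): θ ← 0° -57° = -57°
rotate_crank_by(-32°): θ ← -57° -32° = -89°
rotate_crank_by(-78°): θ ← -89° -78° = -167°
rotate_crank_by(+81°): θ ← -167° +81° = -86°
rotate_crank_by(-21°): θ ← -86° -21° = -107°
crank pin P = (r cos θ, r sin θ) = (-11.110125, -36.339581)
h = r sin θ − e = -36.339581 − 12 = -48.339581
sin φ = h / L = -48.339581 / 259 = -0.18663931
φ = arcsin(-0.18663931) = -10.756723°

-10.7567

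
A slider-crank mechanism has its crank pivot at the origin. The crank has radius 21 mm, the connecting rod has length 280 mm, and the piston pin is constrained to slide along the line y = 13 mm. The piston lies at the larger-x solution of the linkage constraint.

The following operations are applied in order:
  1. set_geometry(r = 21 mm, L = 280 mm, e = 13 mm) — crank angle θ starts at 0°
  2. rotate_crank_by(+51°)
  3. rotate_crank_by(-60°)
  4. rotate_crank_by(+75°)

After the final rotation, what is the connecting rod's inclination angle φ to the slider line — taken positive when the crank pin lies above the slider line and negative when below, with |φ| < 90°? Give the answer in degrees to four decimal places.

set_geometry: r = 21 mm, L = 280 mm, e = 13 mm; θ ← 0°
rotate_crank_by(+51°): θ ← 0° +51° = 51°
rotate_crank_by(-60°): θ ← 51° -60° = -9°
rotate_crank_by(+75°): θ ← -9° +75° = 66°
crank pin P = (r cos θ, r sin θ) = (8.541470, 19.184455)
h = r sin θ − e = 19.184455 − 13 = 6.184455
sin φ = h / L = 6.184455 / 280 = 0.02208734
φ = arcsin(0.02208734) = 1.265614°

1.2656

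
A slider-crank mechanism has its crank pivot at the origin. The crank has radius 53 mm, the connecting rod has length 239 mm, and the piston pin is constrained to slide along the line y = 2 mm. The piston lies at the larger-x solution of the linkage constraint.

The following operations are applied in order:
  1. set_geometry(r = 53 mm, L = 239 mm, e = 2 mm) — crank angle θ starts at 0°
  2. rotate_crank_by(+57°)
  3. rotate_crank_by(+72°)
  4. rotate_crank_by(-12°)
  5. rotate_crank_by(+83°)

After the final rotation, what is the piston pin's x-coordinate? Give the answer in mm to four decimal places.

set_geometry: r = 53 mm, L = 239 mm, e = 2 mm; θ ← 0°
rotate_crank_by(+57°): θ ← 0° +57° = 57°
rotate_crank_by(+72°): θ ← 57° +72° = 129°
rotate_crank_by(-12°): θ ← 129° -12° = 117°
rotate_crank_by(+83°): θ ← 117° +83° = 200°
crank pin P = (r cos θ, r sin θ) = (-49.803709, -18.127068)
h = r sin θ − e = -18.127068 − 2 = -20.127068
x = r cos θ + √(L² − h²) = -49.803709 + √(57121.0 − 405.0989) = -49.803709 + 238.151005 = 188.347296

188.3473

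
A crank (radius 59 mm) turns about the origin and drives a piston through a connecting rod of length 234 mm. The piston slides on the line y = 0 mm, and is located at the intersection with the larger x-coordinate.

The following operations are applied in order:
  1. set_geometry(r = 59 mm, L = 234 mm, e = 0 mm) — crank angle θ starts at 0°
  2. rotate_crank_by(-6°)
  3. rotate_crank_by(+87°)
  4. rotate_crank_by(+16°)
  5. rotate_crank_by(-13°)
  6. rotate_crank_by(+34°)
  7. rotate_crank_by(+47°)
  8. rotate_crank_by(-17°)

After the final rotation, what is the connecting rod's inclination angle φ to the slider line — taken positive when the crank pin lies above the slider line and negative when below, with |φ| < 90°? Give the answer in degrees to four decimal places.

7.6784

set_geometry: r = 59 mm, L = 234 mm, e = 0 mm; θ ← 0°
rotate_crank_by(-6°): θ ← 0° -6° = -6°
rotate_crank_by(+87°): θ ← -6° +87° = 81°
rotate_crank_by(+16°): θ ← 81° +16° = 97°
rotate_crank_by(-13°): θ ← 97° -13° = 84°
rotate_crank_by(+34°): θ ← 84° +34° = 118°
rotate_crank_by(+47°): θ ← 118° +47° = 165°
rotate_crank_by(-17°): θ ← 165° -17° = 148°
crank pin P = (r cos θ, r sin θ) = (-50.034838, 31.265237)
h = r sin θ − e = 31.265237 − 0 = 31.265237
sin φ = h / L = 31.265237 / 234 = 0.13361212
φ = arcsin(0.13361212) = 7.678373°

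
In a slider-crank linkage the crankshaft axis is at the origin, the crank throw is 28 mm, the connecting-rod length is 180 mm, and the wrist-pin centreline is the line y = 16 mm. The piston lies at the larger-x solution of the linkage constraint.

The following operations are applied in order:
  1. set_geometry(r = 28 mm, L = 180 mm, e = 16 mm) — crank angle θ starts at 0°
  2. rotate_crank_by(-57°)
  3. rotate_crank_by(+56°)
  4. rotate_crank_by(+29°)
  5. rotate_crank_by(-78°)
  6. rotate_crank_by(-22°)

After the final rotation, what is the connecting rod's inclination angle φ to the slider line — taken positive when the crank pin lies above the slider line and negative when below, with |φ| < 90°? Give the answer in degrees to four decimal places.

set_geometry: r = 28 mm, L = 180 mm, e = 16 mm; θ ← 0°
rotate_crank_by(-57°): θ ← 0° -57° = -57°
rotate_crank_by(+56°): θ ← -57° +56° = -1°
rotate_crank_by(+29°): θ ← -1° +29° = 28°
rotate_crank_by(-78°): θ ← 28° -78° = -50°
rotate_crank_by(-22°): θ ← -50° -22° = -72°
crank pin P = (r cos θ, r sin θ) = (8.652476, -26.629582)
h = r sin θ − e = -26.629582 − 16 = -42.629582
sin φ = h / L = -42.629582 / 180 = -0.23683101
φ = arcsin(-0.23683101) = -13.699579°

-13.6996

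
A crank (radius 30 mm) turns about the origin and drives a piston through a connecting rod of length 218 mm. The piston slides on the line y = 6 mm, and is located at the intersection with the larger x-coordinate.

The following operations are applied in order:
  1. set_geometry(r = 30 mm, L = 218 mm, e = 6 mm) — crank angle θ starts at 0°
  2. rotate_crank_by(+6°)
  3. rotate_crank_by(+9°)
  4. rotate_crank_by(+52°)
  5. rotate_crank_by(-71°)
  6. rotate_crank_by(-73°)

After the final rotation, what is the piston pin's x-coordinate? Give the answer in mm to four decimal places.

221.8828

set_geometry: r = 30 mm, L = 218 mm, e = 6 mm; θ ← 0°
rotate_crank_by(+6°): θ ← 0° +6° = 6°
rotate_crank_by(+9°): θ ← 6° +9° = 15°
rotate_crank_by(+52°): θ ← 15° +52° = 67°
rotate_crank_by(-71°): θ ← 67° -71° = -4°
rotate_crank_by(-73°): θ ← -4° -73° = -77°
crank pin P = (r cos θ, r sin θ) = (6.748532, -29.231102)
h = r sin θ − e = -29.231102 − 6 = -35.231102
x = r cos θ + √(L² − h²) = 6.748532 + √(47524.0 − 1241.2305) = 6.748532 + 215.134306 = 221.882837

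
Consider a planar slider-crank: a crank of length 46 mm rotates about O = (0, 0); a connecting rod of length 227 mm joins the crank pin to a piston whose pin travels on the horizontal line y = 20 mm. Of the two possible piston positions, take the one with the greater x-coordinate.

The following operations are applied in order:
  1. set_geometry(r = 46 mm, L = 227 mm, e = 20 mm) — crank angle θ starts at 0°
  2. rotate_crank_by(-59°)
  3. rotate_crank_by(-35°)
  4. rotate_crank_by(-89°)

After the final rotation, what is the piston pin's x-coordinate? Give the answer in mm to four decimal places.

180.3803

set_geometry: r = 46 mm, L = 227 mm, e = 20 mm; θ ← 0°
rotate_crank_by(-59°): θ ← 0° -59° = -59°
rotate_crank_by(-35°): θ ← -59° -35° = -94°
rotate_crank_by(-89°): θ ← -94° -89° = -183°
crank pin P = (r cos θ, r sin θ) = (-45.936959, 2.407454)
h = r sin θ − e = 2.407454 − 20 = -17.592546
x = r cos θ + √(L² − h²) = -45.936959 + √(51529.0 − 309.4977) = -45.936959 + 226.317260 = 180.380302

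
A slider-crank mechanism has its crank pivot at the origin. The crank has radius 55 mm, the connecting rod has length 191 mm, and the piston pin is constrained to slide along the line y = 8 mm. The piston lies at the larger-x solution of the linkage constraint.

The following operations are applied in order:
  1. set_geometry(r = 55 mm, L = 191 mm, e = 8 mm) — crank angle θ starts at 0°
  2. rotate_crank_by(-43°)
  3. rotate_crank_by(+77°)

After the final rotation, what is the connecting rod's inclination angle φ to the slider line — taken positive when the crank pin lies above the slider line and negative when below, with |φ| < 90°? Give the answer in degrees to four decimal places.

6.8424

set_geometry: r = 55 mm, L = 191 mm, e = 8 mm; θ ← 0°
rotate_crank_by(-43°): θ ← 0° -43° = -43°
rotate_crank_by(+77°): θ ← -43° +77° = 34°
crank pin P = (r cos θ, r sin θ) = (45.597066, 30.755610)
h = r sin θ − e = 30.755610 − 8 = 22.755610
sin φ = h / L = 22.755610 / 191 = 0.11913932
φ = arcsin(0.11913932) = 6.842433°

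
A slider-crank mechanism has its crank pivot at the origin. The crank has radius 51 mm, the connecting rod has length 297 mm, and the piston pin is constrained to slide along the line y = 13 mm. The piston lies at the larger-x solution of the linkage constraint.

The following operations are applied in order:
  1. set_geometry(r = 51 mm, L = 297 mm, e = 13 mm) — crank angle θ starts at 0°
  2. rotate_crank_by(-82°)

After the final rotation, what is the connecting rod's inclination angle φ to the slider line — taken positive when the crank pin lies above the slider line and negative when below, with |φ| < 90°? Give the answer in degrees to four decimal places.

-12.3461

set_geometry: r = 51 mm, L = 297 mm, e = 13 mm; θ ← 0°
rotate_crank_by(-82°): θ ← 0° -82° = -82°
crank pin P = (r cos θ, r sin θ) = (7.097828, -50.503672)
h = r sin θ − e = -50.503672 − 13 = -63.503672
sin φ = h / L = -63.503672 / 297 = -0.21381708
φ = arcsin(-0.21381708) = -12.346137°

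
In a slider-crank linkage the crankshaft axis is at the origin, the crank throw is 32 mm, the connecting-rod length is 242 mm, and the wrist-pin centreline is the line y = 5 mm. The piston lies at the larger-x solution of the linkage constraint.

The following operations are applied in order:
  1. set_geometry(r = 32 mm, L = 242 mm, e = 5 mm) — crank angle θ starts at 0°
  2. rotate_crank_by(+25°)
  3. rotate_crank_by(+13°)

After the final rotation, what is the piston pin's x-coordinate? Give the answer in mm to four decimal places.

266.7694

set_geometry: r = 32 mm, L = 242 mm, e = 5 mm; θ ← 0°
rotate_crank_by(+25°): θ ← 0° +25° = 25°
rotate_crank_by(+13°): θ ← 25° +13° = 38°
crank pin P = (r cos θ, r sin θ) = (25.216344, 19.701167)
h = r sin θ − e = 19.701167 − 5 = 14.701167
x = r cos θ + √(L² − h²) = 25.216344 + √(58564.0 − 216.1243) = 25.216344 + 241.553049 = 266.769394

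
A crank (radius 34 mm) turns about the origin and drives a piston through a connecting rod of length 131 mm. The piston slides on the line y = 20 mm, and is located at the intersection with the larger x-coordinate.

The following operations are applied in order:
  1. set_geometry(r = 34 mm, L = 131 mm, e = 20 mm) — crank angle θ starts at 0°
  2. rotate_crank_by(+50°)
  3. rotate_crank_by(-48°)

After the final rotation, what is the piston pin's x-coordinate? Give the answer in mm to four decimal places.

163.6213

set_geometry: r = 34 mm, L = 131 mm, e = 20 mm; θ ← 0°
rotate_crank_by(+50°): θ ← 0° +50° = 50°
rotate_crank_by(-48°): θ ← 50° -48° = 2°
crank pin P = (r cos θ, r sin θ) = (33.979288, 1.186583)
h = r sin θ − e = 1.186583 − 20 = -18.813417
x = r cos θ + √(L² − h²) = 33.979288 + √(17161.0 − 353.9447) = 33.979288 + 129.642028 = 163.621316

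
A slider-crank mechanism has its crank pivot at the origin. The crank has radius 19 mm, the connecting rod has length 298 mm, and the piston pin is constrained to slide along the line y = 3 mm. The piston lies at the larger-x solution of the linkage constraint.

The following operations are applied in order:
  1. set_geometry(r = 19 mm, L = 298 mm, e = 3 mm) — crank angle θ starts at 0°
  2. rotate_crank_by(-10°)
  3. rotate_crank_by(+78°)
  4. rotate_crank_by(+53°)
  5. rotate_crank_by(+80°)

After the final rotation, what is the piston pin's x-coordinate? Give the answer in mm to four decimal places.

280.1005

set_geometry: r = 19 mm, L = 298 mm, e = 3 mm; θ ← 0°
rotate_crank_by(-10°): θ ← 0° -10° = -10°
rotate_crank_by(+78°): θ ← -10° +78° = 68°
rotate_crank_by(+53°): θ ← 68° +53° = 121°
rotate_crank_by(+80°): θ ← 121° +80° = 201°
crank pin P = (r cos θ, r sin θ) = (-17.738028, -6.808991)
h = r sin θ − e = -6.808991 − 3 = -9.808991
x = r cos θ + √(L² − h²) = -17.738028 + √(88804.0 − 96.2163) = -17.738028 + 297.838519 = 280.100491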